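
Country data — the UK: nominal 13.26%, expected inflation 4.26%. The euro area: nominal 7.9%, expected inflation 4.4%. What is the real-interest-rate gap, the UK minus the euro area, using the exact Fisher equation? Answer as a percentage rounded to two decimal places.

The UK: (1 + 0.1326)/(1 + 0.0426) − 1 = 8.6323%
The euro area: (1 + 0.0790)/(1 + 0.0440) − 1 = 3.3525%
Differential = 8.6323% − 3.3525% = 5.2798% → 5.28%.

5.28%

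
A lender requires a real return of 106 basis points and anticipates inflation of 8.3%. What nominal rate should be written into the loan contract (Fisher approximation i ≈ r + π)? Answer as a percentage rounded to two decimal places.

i ≈ r + π = 1.06% + 8.3% = 9.36%.

9.36%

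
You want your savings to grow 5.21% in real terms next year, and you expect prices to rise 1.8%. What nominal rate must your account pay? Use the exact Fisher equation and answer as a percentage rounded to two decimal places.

7.10%

(1 + i) = (1 + r)(1 + π) = 1.05210 × 1.01800 = 1.0710378
i = 1.0710378 − 1, so the required nominal rate is 7.10%.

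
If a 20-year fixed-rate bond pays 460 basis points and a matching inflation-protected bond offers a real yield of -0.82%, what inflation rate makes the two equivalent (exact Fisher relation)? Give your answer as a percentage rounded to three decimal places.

(1 + π) = (1 + i)/(1 + r) = 1.04600 / 0.99180 = 1.054648
Break-even inflation = 1.054648 − 1 → 5.465%.

5.465%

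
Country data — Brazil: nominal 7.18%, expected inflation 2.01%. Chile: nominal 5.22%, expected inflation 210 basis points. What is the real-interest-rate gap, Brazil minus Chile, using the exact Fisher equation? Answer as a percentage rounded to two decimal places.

Brazil: (1 + 0.0718)/(1 + 0.0201) − 1 = 5.0681%
Chile: (1 + 0.0522)/(1 + 0.0210) − 1 = 3.0558%
Differential = 5.0681% − 3.0558% = 2.0123% → 2.01%.

2.01%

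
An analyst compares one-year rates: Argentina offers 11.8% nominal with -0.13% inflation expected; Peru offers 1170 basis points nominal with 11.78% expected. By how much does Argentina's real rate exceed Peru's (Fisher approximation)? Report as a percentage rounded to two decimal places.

Argentina: 11.8% − (-0.13%) = 11.930%
Peru: 11.7% − 11.78% = -0.080%
Differential = 12.010% → 12.01%.

12.01%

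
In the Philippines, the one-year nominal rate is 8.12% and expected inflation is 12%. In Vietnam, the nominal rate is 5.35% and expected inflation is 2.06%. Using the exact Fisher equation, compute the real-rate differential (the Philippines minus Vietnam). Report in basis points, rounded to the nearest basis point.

-669 basis points

The Philippines: (1 + 0.0812)/(1 + 0.1200) − 1 = -3.4643%
Vietnam: (1 + 0.0535)/(1 + 0.0206) − 1 = 3.2236%
Differential = -3.4643% − 3.2236% = -6.6879% → -669 basis points.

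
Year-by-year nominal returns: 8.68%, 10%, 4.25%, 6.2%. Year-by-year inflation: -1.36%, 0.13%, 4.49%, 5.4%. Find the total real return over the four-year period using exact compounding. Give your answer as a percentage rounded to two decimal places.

21.68%

Nominal growth factor = 1.0868 × 1.1000 × 1.0425 × 1.0620 = 1.323558
Price-level growth factor = 0.9864 × 1.0013 × 1.0449 × 1.0540 = 1.087759
Real growth factor = 1.323558 / 1.087759 = 1.216775
Total real return = 1.216775 − 1 → 21.68%.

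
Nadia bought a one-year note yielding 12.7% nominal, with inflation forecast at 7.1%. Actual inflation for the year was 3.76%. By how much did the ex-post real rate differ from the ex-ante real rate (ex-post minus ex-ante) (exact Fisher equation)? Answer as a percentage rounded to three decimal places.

Ex-ante: (1 + 0.1270)/(1 + 0.0710) − 1 = 5.2288%
Ex-post: (1 + 0.1270)/(1 + 0.0376) − 1 = 8.6160%
Difference (ex-post − ex-ante) = 3.3873% → 3.387%.

3.387%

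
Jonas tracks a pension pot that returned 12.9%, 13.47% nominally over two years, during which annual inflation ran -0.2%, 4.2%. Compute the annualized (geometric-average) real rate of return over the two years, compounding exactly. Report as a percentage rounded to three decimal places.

Nominal growth factor = 1.1290 × 1.1347 = 1.28107630
Price-level growth factor = 0.9980 × 1.0420 = 1.03991600
Real growth factor = 1.28107630 / 1.03991600 = 1.23190363
Annualized real rate = 1.23190363^(1/2) − 1 = 10.9912% → 10.991%.

10.991%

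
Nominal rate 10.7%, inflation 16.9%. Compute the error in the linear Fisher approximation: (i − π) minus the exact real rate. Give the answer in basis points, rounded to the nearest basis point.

Approximate: r ≈ 10.700% − 16.900% = -6.2000%
Exact: (1 + 0.1070)/(1 + 0.1690) − 1 = -5.3037%
Error = -6.2000% − (-5.3037%) = -0.8963% → -90 basis points.

-90 basis points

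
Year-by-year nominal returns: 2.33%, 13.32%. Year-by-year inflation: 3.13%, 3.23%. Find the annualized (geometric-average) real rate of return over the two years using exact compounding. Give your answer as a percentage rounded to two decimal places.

4.37%

Nominal growth factor = 1.0233 × 1.1332 = 1.15960356
Price-level growth factor = 1.0313 × 1.0323 = 1.06461099
Real growth factor = 1.15960356 / 1.06461099 = 1.08922749
Annualized real rate = 1.08922749^(1/2) − 1 = 4.3661% → 4.37%.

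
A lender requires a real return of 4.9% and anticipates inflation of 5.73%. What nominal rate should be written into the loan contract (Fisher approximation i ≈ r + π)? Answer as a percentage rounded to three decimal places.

10.630%

i ≈ r + π = 4.9% + 5.73% = 10.630%.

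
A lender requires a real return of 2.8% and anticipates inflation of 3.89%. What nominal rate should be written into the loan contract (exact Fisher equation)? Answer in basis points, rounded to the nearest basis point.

680 basis points

(1 + i) = (1 + r)(1 + π) = 1.02800 × 1.03890 = 1.0679892
i = 1.0679892 − 1, so the required nominal rate is 680 basis points.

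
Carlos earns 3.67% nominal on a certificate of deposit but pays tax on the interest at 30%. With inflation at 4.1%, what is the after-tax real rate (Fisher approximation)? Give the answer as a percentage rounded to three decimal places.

After-tax nominal return = 3.67% × (1 − 0.3) = 2.5690%.
r ≈ 2.5690% − 4.1% → -1.531%.

-1.531%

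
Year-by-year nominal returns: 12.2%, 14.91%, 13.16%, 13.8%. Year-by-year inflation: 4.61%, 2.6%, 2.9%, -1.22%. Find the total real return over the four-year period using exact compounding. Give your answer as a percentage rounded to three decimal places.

Nominal growth factor = 1.1220 × 1.1491 × 1.1316 × 1.1380 = 1.660297
Price-level growth factor = 1.0461 × 1.0260 × 1.0290 × 0.9878 = 1.090950
Real growth factor = 1.660297 / 1.090950 = 1.521882
Total real return = 1.521882 − 1 → 52.188%.

52.188%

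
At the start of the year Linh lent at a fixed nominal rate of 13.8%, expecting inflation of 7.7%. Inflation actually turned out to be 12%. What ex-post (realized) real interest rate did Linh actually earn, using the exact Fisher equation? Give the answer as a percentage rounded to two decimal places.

Ex-post: (1 + 0.1380)/(1 + 0.1200) − 1 = 1.6071%
So the realized real rate is 1.61%.

1.61%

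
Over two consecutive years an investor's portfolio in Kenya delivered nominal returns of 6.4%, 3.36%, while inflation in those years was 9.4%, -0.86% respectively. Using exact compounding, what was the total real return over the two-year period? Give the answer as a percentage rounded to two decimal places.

1.40%

Nominal growth factor = 1.0640 × 1.0336 = 1.099750
Price-level growth factor = 1.0940 × 0.9914 = 1.084592
Real growth factor = 1.099750 / 1.084592 = 1.013977
Total real return = 1.013977 − 1 → 1.40%.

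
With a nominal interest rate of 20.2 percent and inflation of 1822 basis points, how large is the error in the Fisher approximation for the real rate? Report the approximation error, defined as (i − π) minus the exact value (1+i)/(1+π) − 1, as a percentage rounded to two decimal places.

Approximate: r ≈ 20.200% − 18.220% = 1.9800%
Exact: (1 + 0.2020)/(1 + 0.1822) − 1 = 1.6748%
Error = 1.9800% − 1.6748% = 0.3052% → 0.31%.

0.31%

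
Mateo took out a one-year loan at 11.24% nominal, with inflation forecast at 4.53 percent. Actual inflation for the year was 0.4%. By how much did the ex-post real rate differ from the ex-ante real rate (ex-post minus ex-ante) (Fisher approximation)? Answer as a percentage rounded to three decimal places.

4.130%

Ex-ante: 11.24% − 4.53% = 6.710%
Ex-post: 11.24% − 0.4% = 10.840%
Difference (ex-post − ex-ante) = 4.1300% → 4.130%.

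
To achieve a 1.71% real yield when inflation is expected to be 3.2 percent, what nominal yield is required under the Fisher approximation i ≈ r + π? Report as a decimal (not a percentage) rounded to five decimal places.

i ≈ r + π = 1.71% + 3.2% = 0.04910.

0.04910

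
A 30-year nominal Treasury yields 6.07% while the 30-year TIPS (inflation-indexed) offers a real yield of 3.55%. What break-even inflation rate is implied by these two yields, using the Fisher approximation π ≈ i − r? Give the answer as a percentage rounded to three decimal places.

2.520%

π ≈ i − r = 6.07% − 3.55% → 2.520%.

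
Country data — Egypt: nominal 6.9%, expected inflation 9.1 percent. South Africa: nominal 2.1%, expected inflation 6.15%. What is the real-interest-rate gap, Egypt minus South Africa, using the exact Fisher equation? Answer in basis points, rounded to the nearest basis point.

Egypt: (1 + 0.0690)/(1 + 0.0910) − 1 = -2.0165%
South Africa: (1 + 0.0210)/(1 + 0.0615) − 1 = -3.8154%
Differential = -2.0165% − (-3.8154%) = 1.7989% → 180 basis points.

180 basis points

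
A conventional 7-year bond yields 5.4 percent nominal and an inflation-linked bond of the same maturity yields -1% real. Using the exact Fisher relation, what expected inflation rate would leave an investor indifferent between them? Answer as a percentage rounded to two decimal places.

6.46%

(1 + π) = (1 + i)/(1 + r) = 1.05400 / 0.99000 = 1.064646
Break-even inflation = 1.064646 − 1 → 6.46%.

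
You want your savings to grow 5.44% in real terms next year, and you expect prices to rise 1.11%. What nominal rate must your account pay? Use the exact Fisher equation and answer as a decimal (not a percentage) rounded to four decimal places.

0.0661

(1 + i) = (1 + r)(1 + π) = 1.05440 × 1.01110 = 1.06610384
i = 1.06610384 − 1, so the required nominal rate is 0.0661.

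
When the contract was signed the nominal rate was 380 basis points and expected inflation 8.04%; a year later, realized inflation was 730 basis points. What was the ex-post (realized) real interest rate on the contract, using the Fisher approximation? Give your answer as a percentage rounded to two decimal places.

Ex-post: 3.8% − 7.3% = -3.500%
So the realized real rate is -3.50%.

-3.50%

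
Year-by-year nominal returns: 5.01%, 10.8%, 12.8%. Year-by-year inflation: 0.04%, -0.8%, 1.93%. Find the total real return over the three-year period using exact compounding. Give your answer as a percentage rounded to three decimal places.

Compound the nominal returns: 1.0501 × 1.1080 × 1.1280 = 1.3124402.
Compound inflation: 1.0004 × 0.9920 × 1.0193 = 1.0115501.
Deflate: 1.3124402 / 1.0115501 = 1.2974545.
Total real return = 1.2974545 − 1 → 29.745%.

29.745%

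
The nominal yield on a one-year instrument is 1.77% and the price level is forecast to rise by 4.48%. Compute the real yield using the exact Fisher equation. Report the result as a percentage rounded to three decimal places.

-2.594%

By the Fisher equation, 1 + r = (1 + i)/(1 + π).
1 + r = 1.01770 / 1.04480 = 0.974062
r = 0.974062 − 1 = -2.5938%, i.e. -2.594%.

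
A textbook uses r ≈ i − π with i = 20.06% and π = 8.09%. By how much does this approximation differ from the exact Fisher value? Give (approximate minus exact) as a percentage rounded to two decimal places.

Approximate: r ≈ 20.060% − 8.090% = 11.9700%
Exact: (1 + 0.2006)/(1 + 0.0809) − 1 = 11.0741%
Error = 11.9700% − 11.0741% = 0.8959% → 0.90%.

0.90%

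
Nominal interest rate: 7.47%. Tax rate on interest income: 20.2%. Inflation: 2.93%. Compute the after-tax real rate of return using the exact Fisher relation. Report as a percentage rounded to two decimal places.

2.94%

After-tax nominal return = 7.47% × (1 − 0.202) = 5.96106%.
1 + r = 1.0596106 / 1.02930 = 1.029448
After-tax real rate = 1.029448 − 1 → 2.94%.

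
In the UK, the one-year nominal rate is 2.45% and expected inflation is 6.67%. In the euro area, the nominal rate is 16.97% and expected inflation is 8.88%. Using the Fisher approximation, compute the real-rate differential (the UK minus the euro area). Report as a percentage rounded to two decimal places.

-12.31%

The UK: 2.45% − 6.67% = -4.220%
The euro area: 16.97% − 8.88% = 8.090%
Differential = -12.310% → -12.31%.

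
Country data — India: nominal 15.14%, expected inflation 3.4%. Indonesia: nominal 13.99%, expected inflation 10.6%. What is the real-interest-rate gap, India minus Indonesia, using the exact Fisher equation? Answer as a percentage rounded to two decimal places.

8.29%

India: (1 + 0.1514)/(1 + 0.0340) − 1 = 11.3540%
Indonesia: (1 + 0.1399)/(1 + 0.1060) − 1 = 3.0651%
Differential = 11.3540% − 3.0651% = 8.2889% → 8.29%.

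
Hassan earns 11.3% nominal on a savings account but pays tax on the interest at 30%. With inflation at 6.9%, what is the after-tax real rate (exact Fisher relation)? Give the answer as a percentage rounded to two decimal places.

0.94%

After-tax nominal return = 11.3% × (1 − 0.3) = 7.9100%.
1 + r = 1.07910 / 1.06900 = 1.009448
After-tax real rate = 1.009448 − 1 → 0.94%.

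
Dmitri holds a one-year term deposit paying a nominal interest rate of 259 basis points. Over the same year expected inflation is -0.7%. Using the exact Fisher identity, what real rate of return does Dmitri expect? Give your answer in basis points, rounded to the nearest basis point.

By the Fisher identity, 1 + r = (1 + i)/(1 + π).
1 + r = 1.02590 / 0.99300 = 1.033132
r = 1.033132 − 1 = 3.3132%, i.e. 331 basis points.

331 basis points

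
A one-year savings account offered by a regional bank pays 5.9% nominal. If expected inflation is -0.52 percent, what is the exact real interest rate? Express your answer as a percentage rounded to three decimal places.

By the Fisher equation, 1 + r = (1 + i)/(1 + π).
1 + r = 1.05900 / 0.99480 = 1.064536
r = 1.064536 − 1 = 6.4536%, i.e. 6.454%.

6.454%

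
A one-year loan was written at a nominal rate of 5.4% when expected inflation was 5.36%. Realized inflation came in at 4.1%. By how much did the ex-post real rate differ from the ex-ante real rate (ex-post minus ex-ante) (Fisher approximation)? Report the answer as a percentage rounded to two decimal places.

1.26%

Ex-ante: 5.4% − 5.36% = 0.040%
Ex-post: 5.4% − 4.1% = 1.300%
Difference (ex-post − ex-ante) = 1.2600% → 1.26%.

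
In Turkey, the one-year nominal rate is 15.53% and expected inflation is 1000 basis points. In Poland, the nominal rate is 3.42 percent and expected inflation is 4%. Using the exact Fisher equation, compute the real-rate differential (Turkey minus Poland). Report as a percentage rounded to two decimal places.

Turkey: (1 + 0.1553)/(1 + 0.1000) − 1 = 5.02727%
Poland: (1 + 0.0342)/(1 + 0.0400) − 1 = -0.55769%
Differential = 5.02727% − (-0.55769%) = 5.58497% → 5.58%.

5.58%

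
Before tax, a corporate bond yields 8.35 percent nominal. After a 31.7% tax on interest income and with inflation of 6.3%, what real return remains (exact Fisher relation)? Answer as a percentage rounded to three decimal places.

-0.562%

After-tax nominal return = 8.35% × (1 − 0.317) = 5.70305%.
1 + r = 1.0570305 / 1.06300 = 0.994384
After-tax real rate = 0.994384 − 1 → -0.562%.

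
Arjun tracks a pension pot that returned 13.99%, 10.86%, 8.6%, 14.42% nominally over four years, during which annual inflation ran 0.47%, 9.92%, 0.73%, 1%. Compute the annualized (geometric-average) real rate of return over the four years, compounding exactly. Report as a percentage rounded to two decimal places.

Compound the nominal returns: 1.1399 × 1.1086 × 1.0860 × 1.1442 = 1.57026661.
Compound inflation: 1.0047 × 1.0992 × 1.0073 × 1.0100 = 1.12355239.
Deflate: 1.57026661 / 1.12355239 = 1.39759091.
Annualized real rate = 1.39759091^(1/4) − 1 = 8.7289% → 8.73%.

8.73%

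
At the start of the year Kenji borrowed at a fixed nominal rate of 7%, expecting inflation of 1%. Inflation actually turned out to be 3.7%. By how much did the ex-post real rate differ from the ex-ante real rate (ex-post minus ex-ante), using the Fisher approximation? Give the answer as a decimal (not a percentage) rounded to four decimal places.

Ex-ante: 7% − 1% = 6.000%
Ex-post: 7% − 3.7% = 3.300%
Difference (ex-post − ex-ante) = -2.7000% → -0.0270.

-0.0270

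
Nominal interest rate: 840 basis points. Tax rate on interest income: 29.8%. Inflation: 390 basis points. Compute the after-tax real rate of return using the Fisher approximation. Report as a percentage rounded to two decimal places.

2.00%

After-tax nominal return = 8.4% × (1 − 0.298) = 5.8968%.
r ≈ 5.8968% − 3.9% → 2.00%.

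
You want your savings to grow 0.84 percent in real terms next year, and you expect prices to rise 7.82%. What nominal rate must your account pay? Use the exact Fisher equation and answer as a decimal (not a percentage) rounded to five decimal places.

(1 + i) = (1 + r)(1 + π) = 1.00840 × 1.07820 = 1.08725688
i = 1.08725688 − 1, so the required nominal rate is 0.08726.

0.08726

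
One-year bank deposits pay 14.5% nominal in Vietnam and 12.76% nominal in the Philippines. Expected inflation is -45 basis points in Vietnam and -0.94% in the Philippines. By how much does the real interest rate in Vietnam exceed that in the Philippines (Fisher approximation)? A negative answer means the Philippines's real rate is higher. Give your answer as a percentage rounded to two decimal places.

1.25%

Vietnam: 14.5% − (-0.45%) = 14.950%
The Philippines: 12.76% − (-0.94%) = 13.700%
Differential = 1.250% → 1.25%.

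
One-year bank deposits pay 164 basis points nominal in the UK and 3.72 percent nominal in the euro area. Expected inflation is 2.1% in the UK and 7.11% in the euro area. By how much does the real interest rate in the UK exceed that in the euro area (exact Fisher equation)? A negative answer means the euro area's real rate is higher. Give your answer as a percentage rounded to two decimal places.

2.71%

The UK: (1 + 0.0164)/(1 + 0.0210) − 1 = -0.4505%
The euro area: (1 + 0.0372)/(1 + 0.0711) − 1 = -3.1650%
Differential = -0.4505% − (-3.1650%) = 2.7144% → 2.71%.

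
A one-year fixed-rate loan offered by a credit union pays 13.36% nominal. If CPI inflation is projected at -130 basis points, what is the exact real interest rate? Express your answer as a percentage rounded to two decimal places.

By the Fisher relation, 1 + r = (1 + i)/(1 + π).
1 + r = 1.13360 / 0.98700 = 1.148531
r = 1.148531 − 1 = 14.8531%, i.e. 14.85%.

14.85%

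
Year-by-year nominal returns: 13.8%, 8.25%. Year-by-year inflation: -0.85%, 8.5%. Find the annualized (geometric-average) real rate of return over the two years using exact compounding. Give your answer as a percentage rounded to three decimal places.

7.010%

Compound the nominal returns: 1.1380 × 1.0825 = 1.23188500.
Compound inflation: 0.9915 × 1.0850 = 1.07577750.
Deflate: 1.23188500 / 1.07577750 = 1.14511133.
Annualized real rate = 1.14511133^(1/2) − 1 = 7.0099% → 7.010%.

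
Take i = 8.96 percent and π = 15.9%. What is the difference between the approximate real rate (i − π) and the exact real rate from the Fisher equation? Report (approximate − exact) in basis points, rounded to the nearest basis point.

-95 basis points

Approximate: r ≈ 8.960% − 15.900% = -6.9400%
Exact: (1 + 0.0896)/(1 + 0.1590) − 1 = -5.9879%
Error = -6.9400% − (-5.9879%) = -0.9521% → -95 basis points.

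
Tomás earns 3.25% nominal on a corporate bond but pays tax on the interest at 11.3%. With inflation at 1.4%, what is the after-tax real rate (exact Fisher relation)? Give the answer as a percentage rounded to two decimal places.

1.46%

After-tax nominal return = 3.25% × (1 − 0.113) = 2.88275%.
1 + r = 1.0288275 / 1.01400 = 1.014623
After-tax real rate = 1.014623 − 1 → 1.46%.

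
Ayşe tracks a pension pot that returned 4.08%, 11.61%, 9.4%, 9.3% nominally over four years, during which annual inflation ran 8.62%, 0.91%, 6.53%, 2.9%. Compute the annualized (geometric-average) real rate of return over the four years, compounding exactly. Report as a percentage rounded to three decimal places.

Nominal growth factor = 1.0408 × 1.1161 × 1.0940 × 1.0930 = 1.38901801
Price-level growth factor = 1.0862 × 1.0091 × 1.0653 × 1.0290 = 1.20152084
Real growth factor = 1.38901801 / 1.20152084 = 1.15604987
Annualized real rate = 1.15604987^(1/4) − 1 = 3.6917% → 3.692%.

3.692%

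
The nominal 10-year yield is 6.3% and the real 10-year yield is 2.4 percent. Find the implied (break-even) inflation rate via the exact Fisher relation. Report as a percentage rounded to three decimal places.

(1 + π) = (1 + i)/(1 + r) = 1.06300 / 1.02400 = 1.038086
Break-even inflation = 1.038086 − 1 → 3.809%.

3.809%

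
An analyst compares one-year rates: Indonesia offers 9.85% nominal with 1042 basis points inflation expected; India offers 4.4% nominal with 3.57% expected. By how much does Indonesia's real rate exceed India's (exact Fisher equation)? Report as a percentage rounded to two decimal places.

Indonesia: (1 + 0.0985)/(1 + 0.1042) − 1 = -0.5162%
India: (1 + 0.0440)/(1 + 0.0357) − 1 = 0.8014%
Differential = -0.5162% − 0.8014% = -1.3176% → -1.32%.

-1.32%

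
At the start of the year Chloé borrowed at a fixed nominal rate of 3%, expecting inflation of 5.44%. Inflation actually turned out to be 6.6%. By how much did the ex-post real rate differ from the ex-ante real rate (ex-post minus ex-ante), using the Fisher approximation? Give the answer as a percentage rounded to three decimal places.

-1.160%

Ex-ante: 3% − 5.44% = -2.440%
Ex-post: 3% − 6.6% = -3.600%
Difference (ex-post − ex-ante) = -1.1600% → -1.160%.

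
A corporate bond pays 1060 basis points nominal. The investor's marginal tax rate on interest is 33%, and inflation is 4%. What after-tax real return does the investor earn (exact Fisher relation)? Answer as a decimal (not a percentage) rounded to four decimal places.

0.0298

After-tax nominal return = 10.6% × (1 − 0.33) = 7.1020%.
1 + r = 1.07102 / 1.04000 = 1.029827
After-tax real rate = 1.029827 − 1 → 0.0298.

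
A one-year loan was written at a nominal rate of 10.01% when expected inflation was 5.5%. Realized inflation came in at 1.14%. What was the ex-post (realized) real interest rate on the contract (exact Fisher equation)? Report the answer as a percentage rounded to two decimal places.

8.77%

Ex-post: (1 + 0.1001)/(1 + 0.0114) − 1 = 8.7700%
So the realized real rate is 8.77%.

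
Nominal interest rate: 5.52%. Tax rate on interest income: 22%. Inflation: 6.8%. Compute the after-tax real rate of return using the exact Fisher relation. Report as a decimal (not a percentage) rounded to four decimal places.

-0.0234

After-tax nominal return = 5.52% × (1 − 0.22) = 4.3056%.
1 + r = 1.043056 / 1.06800 = 0.976644
After-tax real rate = 0.976644 − 1 → -0.0234.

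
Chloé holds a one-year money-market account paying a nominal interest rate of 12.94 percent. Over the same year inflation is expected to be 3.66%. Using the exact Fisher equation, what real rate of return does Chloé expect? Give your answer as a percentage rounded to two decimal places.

8.95%

By the Fisher equation, 1 + r = (1 + i)/(1 + π).
1 + r = 1.12940 / 1.03660 = 1.089523
r = 1.089523 − 1 = 8.9523%, i.e. 8.95%.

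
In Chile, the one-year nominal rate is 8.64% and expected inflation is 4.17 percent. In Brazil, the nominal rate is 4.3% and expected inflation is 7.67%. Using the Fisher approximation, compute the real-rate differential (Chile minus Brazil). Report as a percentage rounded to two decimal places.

Chile: 8.64% − 4.17% = 4.470%
Brazil: 4.3% − 7.67% = -3.370%
Differential = 7.840% → 7.84%.

7.84%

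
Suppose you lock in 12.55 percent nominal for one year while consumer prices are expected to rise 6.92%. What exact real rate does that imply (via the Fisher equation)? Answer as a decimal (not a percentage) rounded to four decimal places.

By the Fisher equation, 1 + r = (1 + i)/(1 + π).
1 + r = 1.12550 / 1.06920 = 1.052656
r = 1.052656 − 1 = 5.2656%, i.e. 0.0527.

0.0527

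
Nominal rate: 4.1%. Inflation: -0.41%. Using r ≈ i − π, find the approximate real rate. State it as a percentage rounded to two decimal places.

4.51%

r ≈ i − π = 4.1% − (-0.41%) = 4.51%.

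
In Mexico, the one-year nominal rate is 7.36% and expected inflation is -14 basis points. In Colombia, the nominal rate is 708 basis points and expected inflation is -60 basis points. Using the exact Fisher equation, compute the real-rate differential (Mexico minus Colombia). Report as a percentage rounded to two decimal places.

-0.22%

Mexico: (1 + 0.0736)/(1 − 0.0014) − 1 = 7.5105%
Colombia: (1 + 0.0708)/(1 − 0.0060) − 1 = 7.7264%
Differential = 7.5105% − 7.7264% = -0.2158% → -0.22%.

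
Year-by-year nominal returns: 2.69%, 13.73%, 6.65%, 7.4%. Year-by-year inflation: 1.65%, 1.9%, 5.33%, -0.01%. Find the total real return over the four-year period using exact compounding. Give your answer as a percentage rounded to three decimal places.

22.625%

Nominal growth factor = 1.0269 × 1.1373 × 1.0665 × 1.0740 = 1.337730
Price-level growth factor = 1.0165 × 1.0190 × 1.0533 × 0.9999 = 1.090913
Real growth factor = 1.337730 / 1.090913 = 1.226247
Total real return = 1.226247 − 1 → 22.625%.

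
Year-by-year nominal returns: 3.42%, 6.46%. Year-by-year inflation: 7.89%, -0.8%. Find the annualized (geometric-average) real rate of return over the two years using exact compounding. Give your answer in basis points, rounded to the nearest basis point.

143 basis points

Compound the nominal returns: 1.0342 × 1.0646 = 1.10100932.
Compound inflation: 1.0789 × 0.9920 = 1.07026880.
Deflate: 1.10100932 / 1.07026880 = 1.02872224.
Annualized real rate = 1.02872224^(1/2) − 1 = 1.4259% → 143 basis points.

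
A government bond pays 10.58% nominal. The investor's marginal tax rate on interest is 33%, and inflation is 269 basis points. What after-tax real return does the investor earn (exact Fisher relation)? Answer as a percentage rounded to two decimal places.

4.28%

After-tax nominal return = 10.58% × (1 − 0.33) = 7.0886%.
1 + r = 1.070886 / 1.02690 = 1.042834
After-tax real rate = 1.042834 − 1 → 4.28%.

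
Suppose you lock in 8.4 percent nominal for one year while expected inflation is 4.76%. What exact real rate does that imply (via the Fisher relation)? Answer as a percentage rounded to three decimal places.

By the Fisher relation, 1 + r = (1 + i)/(1 + π).
1 + r = 1.08400 / 1.04760 = 1.034746
r = 1.034746 − 1 = 3.4746%, i.e. 3.475%.

3.475%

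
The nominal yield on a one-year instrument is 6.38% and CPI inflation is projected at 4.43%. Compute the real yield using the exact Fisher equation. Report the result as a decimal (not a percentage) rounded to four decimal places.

By the Fisher relation, 1 + r = (1 + i)/(1 + π).
1 + r = 1.06380 / 1.04430 = 1.018673
r = 1.018673 − 1 = 1.8673%, i.e. 0.0187.

0.0187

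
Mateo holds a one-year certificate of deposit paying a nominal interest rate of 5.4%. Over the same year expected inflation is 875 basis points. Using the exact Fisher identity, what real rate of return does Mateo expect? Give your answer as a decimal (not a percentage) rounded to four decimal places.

1 + r = 1.05400 / 1.08750 = 0.969195
r = 0.969195 − 1 = -3.0805%, i.e. -0.0308.

-0.0308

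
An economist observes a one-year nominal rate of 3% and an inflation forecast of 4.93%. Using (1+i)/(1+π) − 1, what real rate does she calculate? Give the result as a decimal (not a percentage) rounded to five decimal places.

-0.01839

By the Fisher identity, 1 + r = (1 + i)/(1 + π).
1 + r = 1.03000 / 1.04930 = 0.981607
r = 0.981607 − 1 = -1.8393%, i.e. -0.01839.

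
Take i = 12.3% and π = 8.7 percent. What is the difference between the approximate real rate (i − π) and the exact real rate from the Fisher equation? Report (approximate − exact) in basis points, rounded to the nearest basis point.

Approximate: r ≈ 12.300% − 8.700% = 3.6000%
Exact: (1 + 0.1230)/(1 + 0.0870) − 1 = 3.3119%
Error = 3.6000% − 3.3119% = 0.2881% → 29 basis points.

29 basis points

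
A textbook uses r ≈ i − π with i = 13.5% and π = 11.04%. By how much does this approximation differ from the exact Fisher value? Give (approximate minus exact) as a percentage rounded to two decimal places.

0.24%

Approximate: r ≈ 13.500% − 11.040% = 2.4600%
Exact: (1 + 0.1350)/(1 + 0.1104) − 1 = 2.2154%
Error = 2.4600% − 2.2154% = 0.2446% → 0.24%.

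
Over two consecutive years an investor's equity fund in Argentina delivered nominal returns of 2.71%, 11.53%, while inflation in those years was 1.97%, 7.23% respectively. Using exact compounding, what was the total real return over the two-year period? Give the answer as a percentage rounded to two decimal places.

4.76%

Compound the nominal returns: 1.0271 × 1.1153 = 1.145525.
Compound inflation: 1.0197 × 1.0723 = 1.093424.
Deflate: 1.145525 / 1.093424 = 1.047649.
Total real return = 1.047649 − 1 → 4.76%.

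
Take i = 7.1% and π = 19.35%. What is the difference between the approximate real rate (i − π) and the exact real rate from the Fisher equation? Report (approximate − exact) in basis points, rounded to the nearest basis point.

Approximate: r ≈ 7.100% − 19.350% = -12.2500%
Exact: (1 + 0.0710)/(1 + 0.1935) − 1 = -10.2639%
Error = -12.2500% − (-10.2639%) = -1.9861% → -199 basis points.

-199 basis points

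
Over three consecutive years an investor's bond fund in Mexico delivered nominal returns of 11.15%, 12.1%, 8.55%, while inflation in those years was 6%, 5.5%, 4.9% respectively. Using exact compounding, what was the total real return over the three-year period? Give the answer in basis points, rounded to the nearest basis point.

1530 basis points

Nominal growth factor = 1.1115 × 1.1210 × 1.0855 = 1.352524
Price-level growth factor = 1.0600 × 1.0550 × 1.0490 = 1.173097
Real growth factor = 1.352524 / 1.173097 = 1.152952
Total real return = 1.152952 − 1 → 1530 basis points.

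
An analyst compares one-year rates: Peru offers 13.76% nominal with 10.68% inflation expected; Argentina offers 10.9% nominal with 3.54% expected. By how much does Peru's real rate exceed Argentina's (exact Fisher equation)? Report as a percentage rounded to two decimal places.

Peru: (1 + 0.1376)/(1 + 0.1068) − 1 = 2.7828%
Argentina: (1 + 0.1090)/(1 + 0.0354) − 1 = 7.1084%
Differential = 2.7828% − 7.1084% = -4.3256% → -4.33%.

-4.33%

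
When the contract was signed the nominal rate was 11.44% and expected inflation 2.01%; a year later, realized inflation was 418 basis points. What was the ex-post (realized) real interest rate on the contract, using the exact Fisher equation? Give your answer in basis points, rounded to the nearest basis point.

697 basis points

Ex-post: (1 + 0.1144)/(1 + 0.0418) − 1 = 6.9687%
So the realized real rate is 697 basis points.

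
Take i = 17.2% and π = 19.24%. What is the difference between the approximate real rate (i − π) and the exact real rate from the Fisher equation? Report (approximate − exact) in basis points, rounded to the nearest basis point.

Approximate: r ≈ 17.200% − 19.240% = -2.0400%
Exact: (1 + 0.1720)/(1 + 0.1924) − 1 = -1.7108%
Error = -2.0400% − (-1.7108%) = -0.3292% → -33 basis points.

-33 basis points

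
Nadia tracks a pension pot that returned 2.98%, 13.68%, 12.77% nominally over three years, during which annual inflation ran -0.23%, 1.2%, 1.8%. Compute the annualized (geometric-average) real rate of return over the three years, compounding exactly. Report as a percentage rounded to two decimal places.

Compound the nominal returns: 1.0298 × 1.1368 × 1.1277 = 1.32017205.
Compound inflation: 0.9977 × 1.0120 × 1.0180 = 1.02784650.
Deflate: 1.32017205 / 1.02784650 = 1.28440584.
Annualized real rate = 1.28440584^(1/3) − 1 = 8.7011% → 8.70%.

8.70%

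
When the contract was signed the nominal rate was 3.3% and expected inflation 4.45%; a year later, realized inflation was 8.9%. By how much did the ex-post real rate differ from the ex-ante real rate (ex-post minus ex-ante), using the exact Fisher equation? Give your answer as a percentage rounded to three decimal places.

Ex-ante: (1 + 0.0330)/(1 + 0.0445) − 1 = -1.1010%
Ex-post: (1 + 0.0330)/(1 + 0.0890) − 1 = -5.1423%
Difference (ex-post − ex-ante) = -4.0413% → -4.041%.

-4.041%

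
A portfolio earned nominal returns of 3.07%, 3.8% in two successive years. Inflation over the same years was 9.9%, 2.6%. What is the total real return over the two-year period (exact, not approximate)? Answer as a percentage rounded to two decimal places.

-5.12%

Compound the nominal returns: 1.0307 × 1.0380 = 1.069867.
Compound inflation: 1.0990 × 1.0260 = 1.127574.
Deflate: 1.069867 / 1.127574 = 0.948822.
Total real return = 0.948822 − 1 → -5.12%.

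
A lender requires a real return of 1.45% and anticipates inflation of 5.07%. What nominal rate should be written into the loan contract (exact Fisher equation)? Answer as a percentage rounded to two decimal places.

(1 + i) = (1 + r)(1 + π) = 1.01450 × 1.05070 = 1.06593515
i = 1.06593515 − 1, so the required nominal rate is 6.59%.

6.59%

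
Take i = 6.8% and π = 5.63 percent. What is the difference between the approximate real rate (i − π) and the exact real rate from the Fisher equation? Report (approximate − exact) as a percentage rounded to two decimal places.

0.06%

Approximate: r ≈ 6.800% − 5.630% = 1.1700%
Exact: (1 + 0.0680)/(1 + 0.0563) − 1 = 1.1076%
Error = 1.1700% − 1.1076% = 0.0624% → 0.06%.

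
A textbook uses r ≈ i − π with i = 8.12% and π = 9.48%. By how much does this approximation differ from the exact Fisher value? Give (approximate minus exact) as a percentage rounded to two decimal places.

Approximate: r ≈ 8.120% − 9.480% = -1.3600%
Exact: (1 + 0.0812)/(1 + 0.0948) − 1 = -1.2422%
Error = -1.3600% − (-1.2422%) = -0.1178% → -0.12%.

-0.12%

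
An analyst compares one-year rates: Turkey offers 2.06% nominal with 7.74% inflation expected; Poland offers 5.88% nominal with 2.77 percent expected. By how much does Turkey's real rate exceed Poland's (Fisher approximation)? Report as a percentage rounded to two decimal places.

Turkey: 2.06% − 7.74% = -5.680%
Poland: 5.88% − 2.77% = 3.110%
Differential = -8.790% → -8.79%.

-8.79%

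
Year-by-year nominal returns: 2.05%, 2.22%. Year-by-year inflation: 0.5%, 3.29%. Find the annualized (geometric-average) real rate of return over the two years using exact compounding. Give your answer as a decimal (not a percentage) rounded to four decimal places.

Compound the nominal returns: 1.0205 × 1.0222 = 1.04315510.
Compound inflation: 1.0050 × 1.0329 = 1.03806450.
Deflate: 1.04315510 / 1.03806450 = 1.00490393.
Annualized real rate = 1.00490393^(1/2) − 1 = 0.2449% → 0.0024.

0.0024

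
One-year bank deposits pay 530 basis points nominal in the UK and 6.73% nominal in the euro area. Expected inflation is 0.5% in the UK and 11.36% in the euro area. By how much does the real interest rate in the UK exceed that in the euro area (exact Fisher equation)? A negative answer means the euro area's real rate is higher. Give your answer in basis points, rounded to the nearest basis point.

893 basis points

The UK: (1 + 0.0530)/(1 + 0.0050) − 1 = 4.7761%
The euro area: (1 + 0.0673)/(1 + 0.1136) − 1 = -4.1577%
Differential = 4.7761% − (-4.1577%) = 8.9338% → 893 basis points.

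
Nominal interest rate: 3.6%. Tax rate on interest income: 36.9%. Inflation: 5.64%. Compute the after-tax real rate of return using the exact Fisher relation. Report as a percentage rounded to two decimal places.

-3.19%

After-tax nominal return = 3.6% × (1 − 0.369) = 2.2716%.
1 + r = 1.022716 / 1.05640 = 0.968114
After-tax real rate = 0.968114 − 1 → -3.19%.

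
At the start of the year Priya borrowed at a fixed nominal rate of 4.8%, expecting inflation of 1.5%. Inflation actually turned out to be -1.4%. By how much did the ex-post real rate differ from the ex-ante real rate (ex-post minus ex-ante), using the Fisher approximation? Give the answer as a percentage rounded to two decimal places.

2.90%

Ex-ante: 4.8% − 1.5% = 3.300%
Ex-post: 4.8% − (-1.4%) = 6.200%
Difference (ex-post − ex-ante) = 2.9000% → 2.90%.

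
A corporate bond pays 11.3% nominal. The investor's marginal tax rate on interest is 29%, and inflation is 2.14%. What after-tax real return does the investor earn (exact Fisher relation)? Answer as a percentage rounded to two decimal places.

After-tax nominal return = 11.3% × (1 − 0.29) = 8.0230%.
1 + r = 1.08023 / 1.02140 = 1.057597
After-tax real rate = 1.057597 − 1 → 5.76%.

5.76%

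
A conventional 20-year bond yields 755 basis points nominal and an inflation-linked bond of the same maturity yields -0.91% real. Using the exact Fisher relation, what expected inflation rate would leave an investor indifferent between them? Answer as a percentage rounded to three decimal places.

8.538%

(1 + π) = (1 + i)/(1 + r) = 1.07550 / 0.99090 = 1.085377
Break-even inflation = 1.085377 − 1 → 8.538%.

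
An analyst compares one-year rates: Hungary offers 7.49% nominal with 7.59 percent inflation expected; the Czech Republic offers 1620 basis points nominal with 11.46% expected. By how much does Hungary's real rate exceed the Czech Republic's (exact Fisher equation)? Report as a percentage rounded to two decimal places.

Hungary: (1 + 0.0749)/(1 + 0.0759) − 1 = -0.0929%
The Czech Republic: (1 + 0.1620)/(1 + 0.1146) − 1 = 4.2526%
Differential = -0.0929% − 4.2526% = -4.3456% → -4.35%.

-4.35%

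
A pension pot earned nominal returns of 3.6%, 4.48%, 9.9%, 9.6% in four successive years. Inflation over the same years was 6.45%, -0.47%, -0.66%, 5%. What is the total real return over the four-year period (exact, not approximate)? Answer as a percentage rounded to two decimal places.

Nominal growth factor = 1.0360 × 1.0448 × 1.0990 × 1.0960 = 1.303771
Price-level growth factor = 1.0645 × 0.9953 × 0.9934 × 1.0500 = 1.105129
Real growth factor = 1.303771 / 1.105129 = 1.179745
Total real return = 1.179745 − 1 → 17.97%.

17.97%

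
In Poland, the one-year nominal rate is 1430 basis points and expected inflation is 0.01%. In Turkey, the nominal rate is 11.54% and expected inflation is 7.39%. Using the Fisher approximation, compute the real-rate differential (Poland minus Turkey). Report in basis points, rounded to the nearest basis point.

1014 basis points

Poland: 14.3% − 0.01% = 14.290%
Turkey: 11.54% − 7.39% = 4.150%
Differential = 10.140% → 1014 basis points.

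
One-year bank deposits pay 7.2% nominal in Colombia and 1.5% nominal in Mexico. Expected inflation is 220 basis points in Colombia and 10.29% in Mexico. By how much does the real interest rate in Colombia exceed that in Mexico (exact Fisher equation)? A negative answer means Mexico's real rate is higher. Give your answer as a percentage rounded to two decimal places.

12.86%

Colombia: (1 + 0.0720)/(1 + 0.0220) − 1 = 4.8924%
Mexico: (1 + 0.0150)/(1 + 0.1029) − 1 = -7.9699%
Differential = 4.8924% − (-7.9699%) = 12.8623% → 12.86%.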